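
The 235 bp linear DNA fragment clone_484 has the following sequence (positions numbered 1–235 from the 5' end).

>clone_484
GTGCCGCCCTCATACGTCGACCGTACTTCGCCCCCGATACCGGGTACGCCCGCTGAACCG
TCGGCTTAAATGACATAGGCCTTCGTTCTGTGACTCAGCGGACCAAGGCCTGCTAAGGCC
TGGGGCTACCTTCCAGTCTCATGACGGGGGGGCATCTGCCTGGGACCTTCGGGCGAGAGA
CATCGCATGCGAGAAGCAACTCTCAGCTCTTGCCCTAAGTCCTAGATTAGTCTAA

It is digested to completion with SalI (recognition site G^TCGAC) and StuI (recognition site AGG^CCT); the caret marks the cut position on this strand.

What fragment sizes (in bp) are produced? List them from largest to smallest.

117, 63, 29, 16, 10 bp

The SalI site (GTCGAC) starts at position 16.
SalI cuts after the first base of each site, so after position 16.
StuI sites (AGGCCT) start at positions 77, 106, 116.
StuI cuts after base 3 of each site, so after positions 79, 108, 118.
Combined cut positions: 16, 79, 108, 118.
Linear molecule, 4 cuts → 5 fragments:
  1–16 → 16 bp
  17–79 → 63 bp
  80–108 → 29 bp
  109–118 → 10 bp
  119–235 → 117 bp
Sorted largest to smallest: 117, 63, 29, 16, 10 bp.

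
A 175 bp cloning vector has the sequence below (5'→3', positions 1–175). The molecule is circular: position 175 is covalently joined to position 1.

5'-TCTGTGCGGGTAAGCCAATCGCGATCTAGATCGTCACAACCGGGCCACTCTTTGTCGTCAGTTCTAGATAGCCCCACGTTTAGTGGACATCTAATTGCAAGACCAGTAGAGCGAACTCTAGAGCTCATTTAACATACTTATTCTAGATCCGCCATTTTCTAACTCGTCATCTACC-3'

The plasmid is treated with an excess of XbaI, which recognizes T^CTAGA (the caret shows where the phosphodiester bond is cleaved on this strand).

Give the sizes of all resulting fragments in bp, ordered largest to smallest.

58, 54, 38, 25 bp

XbaI sites (TCTAGA) start at positions 25, 63, 117, 142.
XbaI cuts after the first base of each site, so after positions 25, 63, 117, 142.
Circular molecule, 4 cuts → 4 fragments:
  26–63 → 38 bp
  64–117 → 54 bp
  118–142 → 25 bp
  143–175 then 1–25 → 33 + 25 = 58 bp
Sorted largest to smallest: 58, 54, 38, 25 bp.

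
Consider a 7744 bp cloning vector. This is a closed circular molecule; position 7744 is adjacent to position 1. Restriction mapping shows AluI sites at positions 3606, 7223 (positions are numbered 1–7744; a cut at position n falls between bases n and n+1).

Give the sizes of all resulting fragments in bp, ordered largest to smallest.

4127, 3617 bp

Circular molecule, 2 cuts → 2 fragments:
  7223 − 3606 = 3617 bp
  wrap: 7744 − 7223 + 3606 = 4127 bp
Sorted largest to smallest: 4127, 3617 bp.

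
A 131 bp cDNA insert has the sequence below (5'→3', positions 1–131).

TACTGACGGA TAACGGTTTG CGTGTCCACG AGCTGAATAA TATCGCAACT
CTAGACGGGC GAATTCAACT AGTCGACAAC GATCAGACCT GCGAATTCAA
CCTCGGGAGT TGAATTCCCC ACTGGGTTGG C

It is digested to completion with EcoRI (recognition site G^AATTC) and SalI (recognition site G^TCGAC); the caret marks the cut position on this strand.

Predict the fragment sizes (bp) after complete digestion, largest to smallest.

EcoRI sites (GAATTC) start at positions 61, 93, 112.
EcoRI cuts after the first base of each site, so after positions 61, 93, 112.
The SalI site (GTCGAC) starts at position 72.
SalI cuts after the first base of each site, so after position 72.
Combined cut positions: 61, 72, 93, 112.
Linear molecule, 4 cuts → 5 fragments:
  1–61 → 61 bp
  62–72 → 11 bp
  73–93 → 21 bp
  94–112 → 19 bp
  113–131 → 19 bp
Sorted largest to smallest: 61, 21, 19, 19, 11 bp.

61, 21, 19, 19, 11 bp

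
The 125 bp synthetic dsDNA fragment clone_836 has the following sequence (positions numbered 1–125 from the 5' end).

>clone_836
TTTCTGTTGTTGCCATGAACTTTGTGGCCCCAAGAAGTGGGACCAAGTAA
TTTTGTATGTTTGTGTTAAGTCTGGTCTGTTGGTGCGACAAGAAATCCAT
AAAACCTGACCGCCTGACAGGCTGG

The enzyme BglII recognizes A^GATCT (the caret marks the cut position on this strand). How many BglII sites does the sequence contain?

0

No occurrence of AGATCT is present in the sequence.
BglII does not cut: 0 sites.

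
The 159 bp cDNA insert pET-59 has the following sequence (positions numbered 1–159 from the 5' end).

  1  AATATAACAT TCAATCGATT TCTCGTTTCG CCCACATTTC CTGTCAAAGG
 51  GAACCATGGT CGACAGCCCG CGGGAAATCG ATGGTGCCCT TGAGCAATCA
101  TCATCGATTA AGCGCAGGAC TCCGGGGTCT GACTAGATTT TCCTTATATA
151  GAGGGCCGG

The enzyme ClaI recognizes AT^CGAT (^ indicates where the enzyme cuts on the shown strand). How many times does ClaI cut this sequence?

3

ATCGAT occurs starting at positions 14, 77, 103.
ClaI cuts at 3 sites.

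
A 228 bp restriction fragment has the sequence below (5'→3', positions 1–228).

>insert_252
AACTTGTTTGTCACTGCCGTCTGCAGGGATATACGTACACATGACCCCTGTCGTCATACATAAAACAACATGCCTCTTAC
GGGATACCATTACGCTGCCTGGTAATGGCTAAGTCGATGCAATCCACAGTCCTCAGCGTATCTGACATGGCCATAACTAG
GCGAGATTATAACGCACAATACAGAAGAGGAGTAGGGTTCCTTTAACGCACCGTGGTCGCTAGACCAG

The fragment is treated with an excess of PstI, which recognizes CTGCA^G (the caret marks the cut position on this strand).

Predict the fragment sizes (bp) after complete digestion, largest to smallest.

203, 25 bp

The PstI site (CTGCAG) starts at position 21.
PstI cuts after base 5 of each site (before the last base), so after position 25.
Linear molecule, 1 cut → 2 fragments:
  1–25 → 25 bp
  26–228 → 203 bp
Sorted largest to smallest: 203, 25 bp.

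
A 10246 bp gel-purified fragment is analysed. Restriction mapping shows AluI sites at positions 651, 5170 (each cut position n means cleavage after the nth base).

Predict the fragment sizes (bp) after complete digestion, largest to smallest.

5076, 4519, 651 bp

Linear molecule, 2 cuts → 3 fragments:
  651 − 0 = 651 bp
  5170 − 651 = 4519 bp
  10246 − 5170 = 5076 bp
Sorted largest to smallest: 5076, 4519, 651 bp.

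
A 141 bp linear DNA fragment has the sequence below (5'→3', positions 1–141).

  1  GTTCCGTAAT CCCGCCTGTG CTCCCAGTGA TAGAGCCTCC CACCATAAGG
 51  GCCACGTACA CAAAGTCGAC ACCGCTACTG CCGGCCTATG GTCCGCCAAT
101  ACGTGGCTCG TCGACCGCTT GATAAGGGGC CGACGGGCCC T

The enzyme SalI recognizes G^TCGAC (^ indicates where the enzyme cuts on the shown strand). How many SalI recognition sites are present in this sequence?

2

GTCGAC occurs starting at positions 65, 110.
SalI cuts at 2 sites.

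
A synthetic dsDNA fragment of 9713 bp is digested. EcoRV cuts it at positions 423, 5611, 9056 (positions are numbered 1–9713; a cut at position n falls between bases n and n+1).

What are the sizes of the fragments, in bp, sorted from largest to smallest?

5188, 3445, 657, 423 bp

Linear molecule, 3 cuts → 4 fragments:
  423 − 0 = 423 bp
  5611 − 423 = 5188 bp
  9056 − 5611 = 3445 bp
  9713 − 9056 = 657 bp
Sorted largest to smallest: 5188, 3445, 657, 423 bp.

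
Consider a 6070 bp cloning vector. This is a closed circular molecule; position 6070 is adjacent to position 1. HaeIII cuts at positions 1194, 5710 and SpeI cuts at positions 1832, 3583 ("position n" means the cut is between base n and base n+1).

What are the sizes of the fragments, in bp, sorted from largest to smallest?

2127, 1751, 1554, 638 bp

Combined cut positions (sorted): 1194, 1832, 3583, 5710.
Circular molecule, 4 cuts → 4 fragments:
  1832 − 1194 = 638 bp
  3583 − 1832 = 1751 bp
  5710 − 3583 = 2127 bp
  wrap: 6070 − 5710 + 1194 = 1554 bp
Sorted largest to smallest: 2127, 1751, 1554, 638 bp.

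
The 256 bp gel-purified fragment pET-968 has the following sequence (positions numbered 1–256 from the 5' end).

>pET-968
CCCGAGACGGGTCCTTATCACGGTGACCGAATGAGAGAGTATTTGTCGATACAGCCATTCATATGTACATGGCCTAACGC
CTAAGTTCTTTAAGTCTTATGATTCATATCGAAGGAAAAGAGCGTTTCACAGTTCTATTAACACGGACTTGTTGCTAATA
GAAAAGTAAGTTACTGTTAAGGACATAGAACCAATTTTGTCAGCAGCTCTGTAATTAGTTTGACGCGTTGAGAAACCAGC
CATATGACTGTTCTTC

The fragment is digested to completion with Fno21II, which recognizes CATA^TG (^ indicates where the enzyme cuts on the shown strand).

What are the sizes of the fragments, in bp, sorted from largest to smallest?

Fno21II sites (CATATG) start at positions 60, 241.
Fno21II cuts after base 4 of each site, so after positions 63, 244.
Linear molecule, 2 cuts → 3 fragments:
  1–63 → 63 bp
  64–244 → 181 bp
  245–256 → 12 bp
Sorted largest to smallest: 181, 63, 12 bp.

181, 63, 12 bp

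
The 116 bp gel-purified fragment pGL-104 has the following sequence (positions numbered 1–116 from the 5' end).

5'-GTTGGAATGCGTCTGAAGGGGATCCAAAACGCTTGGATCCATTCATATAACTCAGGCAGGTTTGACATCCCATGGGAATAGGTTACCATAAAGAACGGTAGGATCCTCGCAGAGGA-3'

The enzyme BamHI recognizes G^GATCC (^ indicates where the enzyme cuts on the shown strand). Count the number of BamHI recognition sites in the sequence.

GGATCC occurs starting at positions 20, 35, 101.
BamHI cuts at 3 sites.

3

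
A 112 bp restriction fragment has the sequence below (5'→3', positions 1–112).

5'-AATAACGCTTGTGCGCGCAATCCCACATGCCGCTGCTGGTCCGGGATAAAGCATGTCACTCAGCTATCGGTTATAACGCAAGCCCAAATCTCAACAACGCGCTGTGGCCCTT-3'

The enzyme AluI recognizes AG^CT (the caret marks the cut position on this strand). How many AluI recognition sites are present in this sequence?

AGCT occurs starting at position 62.
AluI cuts at 1 site.

1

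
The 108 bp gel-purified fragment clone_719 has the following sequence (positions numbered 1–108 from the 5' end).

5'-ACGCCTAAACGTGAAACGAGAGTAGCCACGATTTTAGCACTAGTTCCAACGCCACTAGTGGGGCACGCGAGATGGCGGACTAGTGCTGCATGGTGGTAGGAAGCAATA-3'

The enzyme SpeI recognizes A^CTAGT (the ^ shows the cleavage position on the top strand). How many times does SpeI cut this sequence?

3

ACTAGT occurs starting at positions 39, 54, 79.
SpeI cuts at 3 sites.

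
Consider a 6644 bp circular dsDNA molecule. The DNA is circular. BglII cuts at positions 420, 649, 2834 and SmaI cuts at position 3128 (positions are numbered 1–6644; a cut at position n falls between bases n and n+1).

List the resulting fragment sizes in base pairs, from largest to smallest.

3936, 2185, 294, 229 bp

Combined cut positions (sorted): 420, 649, 2834, 3128.
Circular molecule, 4 cuts → 4 fragments:
  649 − 420 = 229 bp
  2834 − 649 = 2185 bp
  3128 − 2834 = 294 bp
  wrap: 6644 − 3128 + 420 = 3936 bp
Sorted largest to smallest: 3936, 2185, 294, 229 bp.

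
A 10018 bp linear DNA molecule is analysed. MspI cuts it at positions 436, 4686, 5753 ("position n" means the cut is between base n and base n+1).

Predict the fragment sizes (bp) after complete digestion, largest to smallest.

Linear molecule, 3 cuts → 4 fragments:
  436 − 0 = 436 bp
  4686 − 436 = 4250 bp
  5753 − 4686 = 1067 bp
  10018 − 5753 = 4265 bp
Sorted largest to smallest: 4265, 4250, 1067, 436 bp.

4265, 4250, 1067, 436 bp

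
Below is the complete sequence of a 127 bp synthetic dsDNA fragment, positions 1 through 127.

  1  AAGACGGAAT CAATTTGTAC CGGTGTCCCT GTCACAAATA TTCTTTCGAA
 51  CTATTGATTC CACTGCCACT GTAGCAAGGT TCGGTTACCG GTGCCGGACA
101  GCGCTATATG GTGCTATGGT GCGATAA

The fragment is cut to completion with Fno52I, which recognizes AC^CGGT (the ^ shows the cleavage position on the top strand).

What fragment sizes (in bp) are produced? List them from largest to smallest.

Fno52I sites (ACCGGT) start at positions 19, 87.
Fno52I cuts after base 2 of each site, so after positions 20, 88.
Linear molecule, 2 cuts → 3 fragments:
  1–20 → 20 bp
  21–88 → 68 bp
  89–127 → 39 bp
Sorted largest to smallest: 68, 39, 20 bp.

68, 39, 20 bp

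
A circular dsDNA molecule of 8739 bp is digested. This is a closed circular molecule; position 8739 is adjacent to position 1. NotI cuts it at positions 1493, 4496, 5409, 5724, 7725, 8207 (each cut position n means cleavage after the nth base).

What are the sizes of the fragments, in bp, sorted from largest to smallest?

Circular molecule, 6 cuts → 6 fragments:
  4496 − 1493 = 3003 bp
  5409 − 4496 = 913 bp
  5724 − 5409 = 315 bp
  7725 − 5724 = 2001 bp
  8207 − 7725 = 482 bp
  wrap: 8739 − 8207 + 1493 = 2025 bp
Sorted largest to smallest: 3003, 2025, 2001, 913, 482, 315 bp.

3003, 2025, 2001, 913, 482, 315 bp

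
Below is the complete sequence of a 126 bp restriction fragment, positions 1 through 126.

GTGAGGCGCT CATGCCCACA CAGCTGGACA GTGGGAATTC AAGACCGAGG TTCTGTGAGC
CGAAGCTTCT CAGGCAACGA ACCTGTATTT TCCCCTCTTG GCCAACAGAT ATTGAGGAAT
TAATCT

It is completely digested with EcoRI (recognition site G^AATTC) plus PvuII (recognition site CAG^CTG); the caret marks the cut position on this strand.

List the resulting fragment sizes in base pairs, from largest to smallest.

The EcoRI site (GAATTC) starts at position 35.
EcoRI cuts after the first base of each site, so after position 35.
The PvuII site (CAGCTG) starts at position 21.
PvuII cuts after base 3 of each site, so after position 23.
Combined cut positions: 23, 35.
Linear molecule, 2 cuts → 3 fragments:
  1–23 → 23 bp
  24–35 → 12 bp
  36–126 → 91 bp
Sorted largest to smallest: 91, 23, 12 bp.

91, 23, 12 bp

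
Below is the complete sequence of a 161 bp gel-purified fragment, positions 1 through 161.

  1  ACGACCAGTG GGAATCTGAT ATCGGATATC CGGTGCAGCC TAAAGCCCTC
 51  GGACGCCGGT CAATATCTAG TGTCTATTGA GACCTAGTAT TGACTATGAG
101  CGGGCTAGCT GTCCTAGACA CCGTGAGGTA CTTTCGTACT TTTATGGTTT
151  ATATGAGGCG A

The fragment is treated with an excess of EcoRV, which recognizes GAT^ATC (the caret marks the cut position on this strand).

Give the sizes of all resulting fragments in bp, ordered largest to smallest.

134, 20, 7 bp

EcoRV sites (GATATC) start at positions 18, 25.
EcoRV cuts after base 3 of each site, so after positions 20, 27.
Linear molecule, 2 cuts → 3 fragments:
  1–20 → 20 bp
  21–27 → 7 bp
  28–161 → 134 bp
Sorted largest to smallest: 134, 20, 7 bp.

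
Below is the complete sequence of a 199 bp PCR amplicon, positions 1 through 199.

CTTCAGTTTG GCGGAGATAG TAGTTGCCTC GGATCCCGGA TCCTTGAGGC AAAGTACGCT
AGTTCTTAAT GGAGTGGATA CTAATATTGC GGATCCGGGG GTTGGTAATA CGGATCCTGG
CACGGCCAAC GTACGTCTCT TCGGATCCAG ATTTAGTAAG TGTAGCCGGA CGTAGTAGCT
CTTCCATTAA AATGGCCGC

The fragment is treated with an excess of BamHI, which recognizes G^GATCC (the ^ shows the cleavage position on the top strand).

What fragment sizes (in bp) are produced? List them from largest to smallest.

BamHI sites (GGATCC) start at positions 31, 38, 91, 112, 143.
BamHI cuts after the first base of each site, so after positions 31, 38, 91, 112, 143.
Linear molecule, 5 cuts → 6 fragments:
  1–31 → 31 bp
  32–38 → 7 bp
  39–91 → 53 bp
  92–112 → 21 bp
  113–143 → 31 bp
  144–199 → 56 bp
Sorted largest to smallest: 56, 53, 31, 31, 21, 7 bp.

56, 53, 31, 31, 21, 7 bp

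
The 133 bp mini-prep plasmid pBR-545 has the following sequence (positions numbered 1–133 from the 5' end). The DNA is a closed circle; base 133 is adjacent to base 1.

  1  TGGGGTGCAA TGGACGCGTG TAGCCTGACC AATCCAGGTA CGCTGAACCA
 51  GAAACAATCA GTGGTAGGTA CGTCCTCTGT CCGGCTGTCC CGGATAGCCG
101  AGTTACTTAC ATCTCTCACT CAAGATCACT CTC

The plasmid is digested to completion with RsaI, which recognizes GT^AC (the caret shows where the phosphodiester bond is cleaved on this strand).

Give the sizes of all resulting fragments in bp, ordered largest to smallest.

RsaI sites (GTAC) start at positions 38, 68.
RsaI cuts after base 2 of each site, so after positions 39, 69.
Circular molecule, 2 cuts → 2 fragments:
  40–69 → 30 bp
  70–133 then 1–39 → 64 + 39 = 103 bp
Sorted largest to smallest: 103, 30 bp.

103, 30 bp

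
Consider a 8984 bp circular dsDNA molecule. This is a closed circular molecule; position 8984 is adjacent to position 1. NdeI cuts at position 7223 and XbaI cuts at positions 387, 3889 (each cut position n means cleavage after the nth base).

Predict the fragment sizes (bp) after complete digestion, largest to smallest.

3502, 3334, 2148 bp

Combined cut positions (sorted): 387, 3889, 7223.
Circular molecule, 3 cuts → 3 fragments:
  3889 − 387 = 3502 bp
  7223 − 3889 = 3334 bp
  wrap: 8984 − 7223 + 387 = 2148 bp
Sorted largest to smallest: 3502, 3334, 2148 bp.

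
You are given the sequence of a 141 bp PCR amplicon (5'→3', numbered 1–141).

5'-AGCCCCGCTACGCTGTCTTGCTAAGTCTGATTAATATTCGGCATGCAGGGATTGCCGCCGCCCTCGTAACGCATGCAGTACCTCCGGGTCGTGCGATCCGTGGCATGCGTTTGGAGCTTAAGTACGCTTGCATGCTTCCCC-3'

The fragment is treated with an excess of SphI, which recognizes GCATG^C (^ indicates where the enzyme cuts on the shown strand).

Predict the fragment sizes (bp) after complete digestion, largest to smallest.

45, 32, 30, 27, 7 bp

SphI sites (GCATGC) start at positions 41, 71, 103, 130.
SphI cuts after base 5 of each site (before the last base), so after positions 45, 75, 107, 134.
Linear molecule, 4 cuts → 5 fragments:
  1–45 → 45 bp
  46–75 → 30 bp
  76–107 → 32 bp
  108–134 → 27 bp
  135–141 → 7 bp
Sorted largest to smallest: 45, 32, 30, 27, 7 bp.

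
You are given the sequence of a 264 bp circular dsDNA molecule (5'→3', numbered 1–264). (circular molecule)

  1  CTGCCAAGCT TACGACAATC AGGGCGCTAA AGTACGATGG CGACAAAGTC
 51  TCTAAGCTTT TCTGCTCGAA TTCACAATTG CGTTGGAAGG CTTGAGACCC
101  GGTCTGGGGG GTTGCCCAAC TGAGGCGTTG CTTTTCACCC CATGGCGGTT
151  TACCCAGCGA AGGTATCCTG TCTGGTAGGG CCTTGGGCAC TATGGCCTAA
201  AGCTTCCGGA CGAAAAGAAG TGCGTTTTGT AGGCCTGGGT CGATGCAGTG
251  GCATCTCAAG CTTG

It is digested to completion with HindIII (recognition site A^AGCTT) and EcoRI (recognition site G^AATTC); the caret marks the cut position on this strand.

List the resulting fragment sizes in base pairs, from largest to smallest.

HindIII sites (AAGCTT) start at positions 6, 54, 200, 258.
HindIII cuts after the first base of each site, so after positions 6, 54, 200, 258.
The EcoRI site (GAATTC) starts at position 68.
EcoRI cuts after the first base of each site, so after position 68.
Combined cut positions: 6, 54, 68, 200, 258.
Circular molecule, 5 cuts → 5 fragments:
  7–54 → 48 bp
  55–68 → 14 bp
  69–200 → 132 bp
  201–258 → 58 bp
  259–264 then 1–6 → 6 + 6 = 12 bp
Sorted largest to smallest: 132, 58, 48, 14, 12 bp.

132, 58, 48, 14, 12 bp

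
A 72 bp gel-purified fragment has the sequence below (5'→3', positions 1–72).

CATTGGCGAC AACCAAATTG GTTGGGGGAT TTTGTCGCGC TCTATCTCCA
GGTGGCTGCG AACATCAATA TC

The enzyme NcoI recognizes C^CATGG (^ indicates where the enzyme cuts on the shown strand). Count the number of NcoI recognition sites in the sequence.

0

No occurrence of CCATGG is present in the sequence.
NcoI does not cut: 0 sites.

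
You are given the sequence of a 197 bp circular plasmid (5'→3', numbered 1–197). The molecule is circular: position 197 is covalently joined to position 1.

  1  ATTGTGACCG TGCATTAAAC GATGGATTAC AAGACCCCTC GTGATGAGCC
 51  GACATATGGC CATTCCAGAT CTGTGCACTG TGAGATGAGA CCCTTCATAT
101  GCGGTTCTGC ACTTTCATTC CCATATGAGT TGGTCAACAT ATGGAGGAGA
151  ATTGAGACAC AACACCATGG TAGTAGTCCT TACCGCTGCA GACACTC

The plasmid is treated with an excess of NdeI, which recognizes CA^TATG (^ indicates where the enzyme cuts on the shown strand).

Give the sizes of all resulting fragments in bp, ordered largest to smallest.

NdeI sites (CATATG) start at positions 53, 96, 122, 138.
NdeI cuts after base 2 of each site, so after positions 54, 97, 123, 139.
Circular molecule, 4 cuts → 4 fragments:
  55–97 → 43 bp
  98–123 → 26 bp
  124–139 → 16 bp
  140–197 then 1–54 → 58 + 54 = 112 bp
Sorted largest to smallest: 112, 43, 26, 16 bp.

112, 43, 26, 16 bp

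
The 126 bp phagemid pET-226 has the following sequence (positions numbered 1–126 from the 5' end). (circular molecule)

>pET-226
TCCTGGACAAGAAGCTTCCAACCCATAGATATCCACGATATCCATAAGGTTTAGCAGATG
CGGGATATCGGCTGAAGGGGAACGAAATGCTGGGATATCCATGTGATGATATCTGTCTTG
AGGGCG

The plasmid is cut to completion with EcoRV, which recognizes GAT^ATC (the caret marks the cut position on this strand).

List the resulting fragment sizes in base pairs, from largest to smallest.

EcoRV sites (GATATC) start at positions 28, 37, 64, 94, 108.
EcoRV cuts after base 3 of each site, so after positions 30, 39, 66, 96, 110.
Circular molecule, 5 cuts → 5 fragments:
  31–39 → 9 bp
  40–66 → 27 bp
  67–96 → 30 bp
  97–110 → 14 bp
  111–126 then 1–30 → 16 + 30 = 46 bp
Sorted largest to smallest: 46, 30, 27, 14, 9 bp.

46, 30, 27, 14, 9 bp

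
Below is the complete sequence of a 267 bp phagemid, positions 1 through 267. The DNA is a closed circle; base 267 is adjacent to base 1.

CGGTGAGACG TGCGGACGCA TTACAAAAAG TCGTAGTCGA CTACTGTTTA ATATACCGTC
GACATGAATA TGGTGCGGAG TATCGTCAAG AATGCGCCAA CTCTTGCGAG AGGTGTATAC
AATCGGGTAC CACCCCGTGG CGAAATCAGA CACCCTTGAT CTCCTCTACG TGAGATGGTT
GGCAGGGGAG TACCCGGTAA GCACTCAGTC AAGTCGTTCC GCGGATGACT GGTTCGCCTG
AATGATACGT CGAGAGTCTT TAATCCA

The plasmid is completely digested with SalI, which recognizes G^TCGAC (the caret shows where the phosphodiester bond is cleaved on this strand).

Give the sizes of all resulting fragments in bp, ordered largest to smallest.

245, 22 bp

SalI sites (GTCGAC) start at positions 36, 58.
SalI cuts after the first base of each site, so after positions 36, 58.
Circular molecule, 2 cuts → 2 fragments:
  37–58 → 22 bp
  59–267 then 1–36 → 209 + 36 = 245 bp
Sorted largest to smallest: 245, 22 bp.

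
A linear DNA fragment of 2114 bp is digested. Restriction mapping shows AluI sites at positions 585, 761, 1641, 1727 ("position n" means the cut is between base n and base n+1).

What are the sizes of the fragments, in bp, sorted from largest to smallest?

Linear molecule, 4 cuts → 5 fragments:
  585 − 0 = 585 bp
  761 − 585 = 176 bp
  1641 − 761 = 880 bp
  1727 − 1641 = 86 bp
  2114 − 1727 = 387 bp
Sorted largest to smallest: 880, 585, 387, 176, 86 bp.

880, 585, 387, 176, 86 bp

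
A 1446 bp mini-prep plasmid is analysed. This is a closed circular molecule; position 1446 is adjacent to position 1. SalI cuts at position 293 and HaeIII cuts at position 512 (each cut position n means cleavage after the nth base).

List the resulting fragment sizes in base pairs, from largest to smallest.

1227, 219 bp

Combined cut positions (sorted): 293, 512.
Circular molecule, 2 cuts → 2 fragments:
  512 − 293 = 219 bp
  wrap: 1446 − 512 + 293 = 1227 bp
Sorted largest to smallest: 1227, 219 bp.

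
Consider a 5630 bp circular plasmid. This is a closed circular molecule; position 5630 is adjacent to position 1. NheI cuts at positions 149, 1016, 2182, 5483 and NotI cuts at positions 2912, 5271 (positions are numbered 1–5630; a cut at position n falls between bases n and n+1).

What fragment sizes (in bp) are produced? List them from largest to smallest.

2359, 1166, 867, 730, 296, 212 bp

Combined cut positions (sorted): 149, 1016, 2182, 2912, 5271, 5483.
Circular molecule, 6 cuts → 6 fragments:
  1016 − 149 = 867 bp
  2182 − 1016 = 1166 bp
  2912 − 2182 = 730 bp
  5271 − 2912 = 2359 bp
  5483 − 5271 = 212 bp
  wrap: 5630 − 5483 + 149 = 296 bp
Sorted largest to smallest: 2359, 1166, 867, 730, 296, 212 bp.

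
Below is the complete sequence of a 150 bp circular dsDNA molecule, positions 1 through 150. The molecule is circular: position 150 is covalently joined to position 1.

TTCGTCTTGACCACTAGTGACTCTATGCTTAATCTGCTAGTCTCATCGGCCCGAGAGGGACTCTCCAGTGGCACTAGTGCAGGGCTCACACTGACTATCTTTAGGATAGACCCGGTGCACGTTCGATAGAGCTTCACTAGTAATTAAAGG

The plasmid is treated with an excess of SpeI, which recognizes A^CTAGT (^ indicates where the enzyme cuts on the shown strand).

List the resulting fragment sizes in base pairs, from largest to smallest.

63, 60, 27 bp

SpeI sites (ACTAGT) start at positions 13, 73, 136.
SpeI cuts after the first base of each site, so after positions 13, 73, 136.
Circular molecule, 3 cuts → 3 fragments:
  14–73 → 60 bp
  74–136 → 63 bp
  137–150 then 1–13 → 14 + 13 = 27 bp
Sorted largest to smallest: 63, 60, 27 bp.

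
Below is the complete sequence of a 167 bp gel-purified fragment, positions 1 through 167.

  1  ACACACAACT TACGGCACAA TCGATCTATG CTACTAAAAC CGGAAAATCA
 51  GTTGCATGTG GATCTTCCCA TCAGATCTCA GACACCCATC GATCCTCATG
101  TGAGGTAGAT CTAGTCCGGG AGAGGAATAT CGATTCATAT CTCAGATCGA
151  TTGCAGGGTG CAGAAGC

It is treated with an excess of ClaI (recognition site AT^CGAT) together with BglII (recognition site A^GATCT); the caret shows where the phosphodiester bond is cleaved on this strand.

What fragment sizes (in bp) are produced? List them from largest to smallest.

ClaI sites (ATCGAT) start at positions 20, 88, 129, 146.
ClaI cuts after base 2 of each site, so after positions 21, 89, 130, 147.
BglII sites (AGATCT) start at positions 73, 107.
BglII cuts after the first base of each site, so after positions 73, 107.
Combined cut positions: 21, 73, 89, 107, 130, 147.
Linear molecule, 6 cuts → 7 fragments:
  1–21 → 21 bp
  22–73 → 52 bp
  74–89 → 16 bp
  90–107 → 18 bp
  108–130 → 23 bp
  131–147 → 17 bp
  148–167 → 20 bp
Sorted largest to smallest: 52, 23, 21, 20, 18, 17, 16 bp.

52, 23, 21, 20, 18, 17, 16 bp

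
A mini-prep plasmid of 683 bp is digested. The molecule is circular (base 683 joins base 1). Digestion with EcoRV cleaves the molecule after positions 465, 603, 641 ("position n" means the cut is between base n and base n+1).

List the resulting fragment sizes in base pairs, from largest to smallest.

507, 138, 38 bp

Circular molecule, 3 cuts → 3 fragments:
  603 − 465 = 138 bp
  641 − 603 = 38 bp
  wrap: 683 − 641 + 465 = 507 bp
Sorted largest to smallest: 507, 138, 38 bp.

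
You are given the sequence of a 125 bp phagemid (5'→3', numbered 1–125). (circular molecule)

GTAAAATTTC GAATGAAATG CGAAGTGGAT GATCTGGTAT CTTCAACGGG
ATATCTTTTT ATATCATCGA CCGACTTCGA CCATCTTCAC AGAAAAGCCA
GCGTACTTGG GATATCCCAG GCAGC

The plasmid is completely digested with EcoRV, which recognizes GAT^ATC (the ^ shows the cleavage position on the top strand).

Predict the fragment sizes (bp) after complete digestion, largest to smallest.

EcoRV sites (GATATC) start at positions 50, 111.
EcoRV cuts after base 3 of each site, so after positions 52, 113.
Circular molecule, 2 cuts → 2 fragments:
  53–113 → 61 bp
  114–125 then 1–52 → 12 + 52 = 64 bp
Sorted largest to smallest: 64, 61 bp.

64, 61 bp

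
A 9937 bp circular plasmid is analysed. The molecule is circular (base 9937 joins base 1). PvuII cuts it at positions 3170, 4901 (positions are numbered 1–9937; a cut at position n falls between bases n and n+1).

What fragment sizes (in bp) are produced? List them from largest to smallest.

Circular molecule, 2 cuts → 2 fragments:
  4901 − 3170 = 1731 bp
  wrap: 9937 − 4901 + 3170 = 8206 bp
Sorted largest to smallest: 8206, 1731 bp.

8206, 1731 bp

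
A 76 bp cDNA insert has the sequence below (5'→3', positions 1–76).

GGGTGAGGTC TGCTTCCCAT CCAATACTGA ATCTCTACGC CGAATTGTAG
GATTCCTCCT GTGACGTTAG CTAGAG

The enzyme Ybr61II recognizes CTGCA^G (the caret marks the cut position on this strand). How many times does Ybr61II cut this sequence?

No occurrence of CTGCAG is present in the sequence.
Ybr61II does not cut: 0 sites.

0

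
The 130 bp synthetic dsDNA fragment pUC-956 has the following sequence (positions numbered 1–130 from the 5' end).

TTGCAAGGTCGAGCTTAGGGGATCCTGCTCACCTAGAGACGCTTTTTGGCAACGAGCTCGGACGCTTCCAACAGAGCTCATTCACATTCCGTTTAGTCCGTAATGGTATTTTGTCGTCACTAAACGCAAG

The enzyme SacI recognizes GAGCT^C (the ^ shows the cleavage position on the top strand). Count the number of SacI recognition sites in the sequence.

2

GAGCTC occurs starting at positions 54, 74.
SacI cuts at 2 sites.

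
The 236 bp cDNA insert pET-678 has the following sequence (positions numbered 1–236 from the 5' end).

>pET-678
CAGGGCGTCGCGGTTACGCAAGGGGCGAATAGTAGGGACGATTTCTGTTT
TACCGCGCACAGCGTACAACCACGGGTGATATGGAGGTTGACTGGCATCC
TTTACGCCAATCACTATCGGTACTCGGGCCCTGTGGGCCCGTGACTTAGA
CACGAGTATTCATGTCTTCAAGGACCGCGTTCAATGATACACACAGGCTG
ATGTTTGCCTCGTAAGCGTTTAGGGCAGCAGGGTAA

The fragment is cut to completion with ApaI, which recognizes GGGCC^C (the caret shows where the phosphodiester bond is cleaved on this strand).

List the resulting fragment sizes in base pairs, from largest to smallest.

130, 97, 9 bp

ApaI sites (GGGCCC) start at positions 126, 135.
ApaI cuts after base 5 of each site (before the last base), so after positions 130, 139.
Linear molecule, 2 cuts → 3 fragments:
  1–130 → 130 bp
  131–139 → 9 bp
  140–236 → 97 bp
Sorted largest to smallest: 130, 97, 9 bp.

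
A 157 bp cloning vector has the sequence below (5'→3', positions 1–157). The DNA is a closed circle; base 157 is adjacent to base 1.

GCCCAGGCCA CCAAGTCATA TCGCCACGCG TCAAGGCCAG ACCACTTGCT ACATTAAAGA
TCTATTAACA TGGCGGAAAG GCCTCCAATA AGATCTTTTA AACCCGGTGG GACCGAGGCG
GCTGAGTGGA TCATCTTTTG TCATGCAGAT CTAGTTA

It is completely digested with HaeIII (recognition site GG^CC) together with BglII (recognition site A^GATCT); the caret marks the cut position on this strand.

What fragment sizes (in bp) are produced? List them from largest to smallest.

HaeIII sites (GGCC) start at positions 6, 35, 80.
HaeIII cuts after base 2 of each site, so after positions 7, 36, 81.
BglII sites (AGATCT) start at positions 58, 91, 147.
BglII cuts after the first base of each site, so after positions 58, 91, 147.
Combined cut positions: 7, 36, 58, 81, 91, 147.
Circular molecule, 6 cuts → 6 fragments:
  8–36 → 29 bp
  37–58 → 22 bp
  59–81 → 23 bp
  82–91 → 10 bp
  92–147 → 56 bp
  148–157 then 1–7 → 10 + 7 = 17 bp
Sorted largest to smallest: 56, 29, 23, 22, 17, 10 bp.

56, 29, 23, 22, 17, 10 bp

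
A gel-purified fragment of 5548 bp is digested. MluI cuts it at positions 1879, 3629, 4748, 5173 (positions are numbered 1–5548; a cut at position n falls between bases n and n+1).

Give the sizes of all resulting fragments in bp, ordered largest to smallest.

1879, 1750, 1119, 425, 375 bp

Linear molecule, 4 cuts → 5 fragments:
  1879 − 0 = 1879 bp
  3629 − 1879 = 1750 bp
  4748 − 3629 = 1119 bp
  5173 − 4748 = 425 bp
  5548 − 5173 = 375 bp
Sorted largest to smallest: 1879, 1750, 1119, 425, 375 bp.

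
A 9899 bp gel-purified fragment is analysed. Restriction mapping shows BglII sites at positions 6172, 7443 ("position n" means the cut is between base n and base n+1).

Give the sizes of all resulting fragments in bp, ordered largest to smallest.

Linear molecule, 2 cuts → 3 fragments:
  6172 − 0 = 6172 bp
  7443 − 6172 = 1271 bp
  9899 − 7443 = 2456 bp
Sorted largest to smallest: 6172, 2456, 1271 bp.

6172, 2456, 1271 bp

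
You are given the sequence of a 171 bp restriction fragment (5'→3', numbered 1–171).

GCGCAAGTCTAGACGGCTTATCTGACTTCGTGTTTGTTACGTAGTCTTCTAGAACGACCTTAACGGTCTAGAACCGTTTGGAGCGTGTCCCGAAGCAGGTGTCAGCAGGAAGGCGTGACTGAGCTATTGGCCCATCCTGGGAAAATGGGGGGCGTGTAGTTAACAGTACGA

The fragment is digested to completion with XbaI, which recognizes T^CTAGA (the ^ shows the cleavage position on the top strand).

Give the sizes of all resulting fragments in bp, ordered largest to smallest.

104, 40, 19, 8 bp

XbaI sites (TCTAGA) start at positions 8, 48, 67.
XbaI cuts after the first base of each site, so after positions 8, 48, 67.
Linear molecule, 3 cuts → 4 fragments:
  1–8 → 8 bp
  9–48 → 40 bp
  49–67 → 19 bp
  68–171 → 104 bp
Sorted largest to smallest: 104, 40, 19, 8 bp.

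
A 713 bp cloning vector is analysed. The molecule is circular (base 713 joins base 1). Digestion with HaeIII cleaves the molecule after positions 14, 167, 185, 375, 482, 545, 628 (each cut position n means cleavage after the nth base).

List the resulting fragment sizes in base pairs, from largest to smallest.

190, 153, 107, 99, 83, 63, 18 bp

Circular molecule, 7 cuts → 7 fragments:
  167 − 14 = 153 bp
  185 − 167 = 18 bp
  375 − 185 = 190 bp
  482 − 375 = 107 bp
  545 − 482 = 63 bp
  628 − 545 = 83 bp
  wrap: 713 − 628 + 14 = 99 bp
Sorted largest to smallest: 190, 153, 107, 99, 83, 63, 18 bp.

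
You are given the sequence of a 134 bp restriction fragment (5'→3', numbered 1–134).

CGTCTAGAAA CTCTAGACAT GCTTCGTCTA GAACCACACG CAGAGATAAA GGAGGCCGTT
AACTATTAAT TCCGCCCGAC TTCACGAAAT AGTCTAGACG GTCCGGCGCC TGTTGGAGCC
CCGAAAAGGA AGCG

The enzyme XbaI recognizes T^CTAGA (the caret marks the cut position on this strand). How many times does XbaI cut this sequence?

TCTAGA occurs starting at positions 3, 12, 27, 93.
XbaI cuts at 4 sites.

4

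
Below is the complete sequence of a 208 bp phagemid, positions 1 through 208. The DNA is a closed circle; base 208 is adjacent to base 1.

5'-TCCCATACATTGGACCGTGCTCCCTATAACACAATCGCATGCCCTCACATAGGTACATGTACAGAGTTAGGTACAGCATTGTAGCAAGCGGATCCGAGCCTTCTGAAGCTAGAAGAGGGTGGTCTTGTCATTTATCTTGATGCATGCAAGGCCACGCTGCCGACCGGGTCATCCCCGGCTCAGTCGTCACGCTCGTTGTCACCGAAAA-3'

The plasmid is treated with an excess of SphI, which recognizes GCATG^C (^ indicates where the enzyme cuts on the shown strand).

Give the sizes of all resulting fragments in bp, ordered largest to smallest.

105, 103 bp

SphI sites (GCATGC) start at positions 37, 142.
SphI cuts after base 5 of each site (before the last base), so after positions 41, 146.
Circular molecule, 2 cuts → 2 fragments:
  42–146 → 105 bp
  147–208 then 1–41 → 62 + 41 = 103 bp
Sorted largest to smallest: 105, 103 bp.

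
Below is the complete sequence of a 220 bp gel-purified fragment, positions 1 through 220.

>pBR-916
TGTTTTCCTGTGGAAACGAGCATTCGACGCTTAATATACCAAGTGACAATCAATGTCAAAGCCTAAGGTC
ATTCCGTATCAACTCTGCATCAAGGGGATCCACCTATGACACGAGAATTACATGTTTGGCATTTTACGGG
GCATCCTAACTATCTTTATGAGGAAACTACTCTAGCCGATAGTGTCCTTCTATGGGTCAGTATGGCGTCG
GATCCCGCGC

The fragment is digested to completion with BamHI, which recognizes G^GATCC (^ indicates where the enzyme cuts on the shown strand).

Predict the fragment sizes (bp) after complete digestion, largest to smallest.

BamHI sites (GGATCC) start at positions 96, 210.
BamHI cuts after the first base of each site, so after positions 96, 210.
Linear molecule, 2 cuts → 3 fragments:
  1–96 → 96 bp
  97–210 → 114 bp
  211–220 → 10 bp
Sorted largest to smallest: 114, 96, 10 bp.

114, 96, 10 bp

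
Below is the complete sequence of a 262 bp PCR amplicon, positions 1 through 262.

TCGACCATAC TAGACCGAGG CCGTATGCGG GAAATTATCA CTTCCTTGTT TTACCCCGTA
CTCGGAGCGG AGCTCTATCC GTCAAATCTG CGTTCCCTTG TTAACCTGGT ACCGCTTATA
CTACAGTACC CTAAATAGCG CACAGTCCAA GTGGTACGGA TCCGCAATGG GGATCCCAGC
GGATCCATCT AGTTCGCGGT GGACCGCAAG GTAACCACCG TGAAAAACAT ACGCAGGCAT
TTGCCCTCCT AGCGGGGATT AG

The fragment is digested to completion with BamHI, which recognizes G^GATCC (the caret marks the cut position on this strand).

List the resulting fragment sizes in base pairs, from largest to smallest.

158, 81, 13, 10 bp

BamHI sites (GGATCC) start at positions 158, 171, 181.
BamHI cuts after the first base of each site, so after positions 158, 171, 181.
Linear molecule, 3 cuts → 4 fragments:
  1–158 → 158 bp
  159–171 → 13 bp
  172–181 → 10 bp
  182–262 → 81 bp
Sorted largest to smallest: 158, 81, 13, 10 bp.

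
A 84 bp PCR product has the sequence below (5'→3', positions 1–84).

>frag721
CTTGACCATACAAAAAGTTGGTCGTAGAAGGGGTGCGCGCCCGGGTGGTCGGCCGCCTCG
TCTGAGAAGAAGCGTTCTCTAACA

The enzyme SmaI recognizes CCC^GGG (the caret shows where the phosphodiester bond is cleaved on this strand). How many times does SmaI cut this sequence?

1

CCCGGG occurs starting at position 40.
SmaI cuts at 1 site.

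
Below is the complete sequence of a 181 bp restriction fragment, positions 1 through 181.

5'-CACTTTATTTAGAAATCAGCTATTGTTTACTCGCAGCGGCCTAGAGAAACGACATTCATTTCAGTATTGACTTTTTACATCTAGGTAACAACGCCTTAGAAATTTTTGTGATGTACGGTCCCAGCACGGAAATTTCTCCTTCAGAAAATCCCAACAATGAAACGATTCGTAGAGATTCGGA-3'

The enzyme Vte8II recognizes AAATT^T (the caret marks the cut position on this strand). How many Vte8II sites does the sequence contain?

AAATTT occurs starting at positions 100, 130.
Vte8II cuts at 2 sites.

2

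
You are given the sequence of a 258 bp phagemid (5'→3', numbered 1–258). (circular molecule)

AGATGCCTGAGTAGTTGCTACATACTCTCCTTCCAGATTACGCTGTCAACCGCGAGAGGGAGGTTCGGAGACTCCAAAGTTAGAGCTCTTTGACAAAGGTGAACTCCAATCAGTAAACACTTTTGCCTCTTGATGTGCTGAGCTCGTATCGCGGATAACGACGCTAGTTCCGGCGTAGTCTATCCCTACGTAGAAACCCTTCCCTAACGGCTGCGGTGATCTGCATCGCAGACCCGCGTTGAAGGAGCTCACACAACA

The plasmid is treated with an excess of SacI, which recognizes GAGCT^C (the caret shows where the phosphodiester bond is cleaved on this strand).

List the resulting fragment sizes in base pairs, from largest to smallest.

105, 96, 57 bp

SacI sites (GAGCTC) start at positions 83, 140, 245.
SacI cuts after base 5 of each site (before the last base), so after positions 87, 144, 249.
Circular molecule, 3 cuts → 3 fragments:
  88–144 → 57 bp
  145–249 → 105 bp
  250–258 then 1–87 → 9 + 87 = 96 bp
Sorted largest to smallest: 105, 96, 57 bp.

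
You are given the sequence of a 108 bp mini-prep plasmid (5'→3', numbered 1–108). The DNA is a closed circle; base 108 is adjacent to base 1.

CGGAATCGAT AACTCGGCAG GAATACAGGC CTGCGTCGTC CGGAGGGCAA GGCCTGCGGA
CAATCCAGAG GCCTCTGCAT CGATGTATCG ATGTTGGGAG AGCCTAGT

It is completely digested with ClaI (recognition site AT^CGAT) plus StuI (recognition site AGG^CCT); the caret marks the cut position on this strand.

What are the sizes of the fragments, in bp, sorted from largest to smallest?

26, 23, 23, 19, 9, 8 bp

ClaI sites (ATCGAT) start at positions 5, 79, 87.
ClaI cuts after base 2 of each site, so after positions 6, 80, 88.
StuI sites (AGGCCT) start at positions 27, 50, 69.
StuI cuts after base 3 of each site, so after positions 29, 52, 71.
Combined cut positions: 6, 29, 52, 71, 80, 88.
Circular molecule, 6 cuts → 6 fragments:
  7–29 → 23 bp
  30–52 → 23 bp
  53–71 → 19 bp
  72–80 → 9 bp
  81–88 → 8 bp
  89–108 then 1–6 → 20 + 6 = 26 bp
Sorted largest to smallest: 26, 23, 23, 19, 9, 8 bp.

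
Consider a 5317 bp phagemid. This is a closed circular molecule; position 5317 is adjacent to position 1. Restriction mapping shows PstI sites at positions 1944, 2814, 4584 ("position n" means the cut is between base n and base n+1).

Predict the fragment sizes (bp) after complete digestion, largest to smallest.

2677, 1770, 870 bp

Circular molecule, 3 cuts → 3 fragments:
  2814 − 1944 = 870 bp
  4584 − 2814 = 1770 bp
  wrap: 5317 − 4584 + 1944 = 2677 bp
Sorted largest to smallest: 2677, 1770, 870 bp.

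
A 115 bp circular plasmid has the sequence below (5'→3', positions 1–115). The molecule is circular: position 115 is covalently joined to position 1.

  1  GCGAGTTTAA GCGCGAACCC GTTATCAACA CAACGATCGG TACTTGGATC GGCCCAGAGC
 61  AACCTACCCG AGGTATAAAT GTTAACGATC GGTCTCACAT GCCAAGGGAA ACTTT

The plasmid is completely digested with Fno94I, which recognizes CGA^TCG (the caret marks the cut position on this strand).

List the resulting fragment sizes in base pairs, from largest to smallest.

Fno94I sites (CGATCG) start at positions 34, 86.
Fno94I cuts after base 3 of each site, so after positions 36, 88.
Circular molecule, 2 cuts → 2 fragments:
  37–88 → 52 bp
  89–115 then 1–36 → 27 + 36 = 63 bp
Sorted largest to smallest: 63, 52 bp.

63, 52 bp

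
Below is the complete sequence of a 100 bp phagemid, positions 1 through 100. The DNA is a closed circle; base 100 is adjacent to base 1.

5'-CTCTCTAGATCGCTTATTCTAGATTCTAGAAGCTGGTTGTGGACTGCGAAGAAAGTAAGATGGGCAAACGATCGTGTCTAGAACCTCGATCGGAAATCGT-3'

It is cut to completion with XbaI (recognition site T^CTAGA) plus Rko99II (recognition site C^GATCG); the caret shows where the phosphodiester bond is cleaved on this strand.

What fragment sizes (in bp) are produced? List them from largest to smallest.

44, 17, 14, 10, 8, 7 bp

XbaI sites (TCTAGA) start at positions 4, 18, 25, 77.
XbaI cuts after the first base of each site, so after positions 4, 18, 25, 77.
Rko99II sites (CGATCG) start at positions 69, 87.
Rko99II cuts after the first base of each site, so after positions 69, 87.
Combined cut positions: 4, 18, 25, 69, 77, 87.
Circular molecule, 6 cuts → 6 fragments:
  5–18 → 14 bp
  19–25 → 7 bp
  26–69 → 44 bp
  70–77 → 8 bp
  78–87 → 10 bp
  88–100 then 1–4 → 13 + 4 = 17 bp
Sorted largest to smallest: 44, 17, 14, 10, 8, 7 bp.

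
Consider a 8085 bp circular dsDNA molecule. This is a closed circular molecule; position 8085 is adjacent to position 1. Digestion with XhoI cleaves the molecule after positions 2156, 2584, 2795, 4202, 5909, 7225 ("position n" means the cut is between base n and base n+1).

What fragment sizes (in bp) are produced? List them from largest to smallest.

3016, 1707, 1407, 1316, 428, 211 bp

Circular molecule, 6 cuts → 6 fragments:
  2584 − 2156 = 428 bp
  2795 − 2584 = 211 bp
  4202 − 2795 = 1407 bp
  5909 − 4202 = 1707 bp
  7225 − 5909 = 1316 bp
  wrap: 8085 − 7225 + 2156 = 3016 bp
Sorted largest to smallest: 3016, 1707, 1407, 1316, 428, 211 bp.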